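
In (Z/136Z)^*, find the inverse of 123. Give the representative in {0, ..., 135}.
Apply the extended Euclidean algorithm to (136, 123), tracking rows (r, s, t) with s·136 + t·123 = r. Each division r_prev = q·r_cur + r_new produces the new row as (previous row) − q·(current row):
  row A: (136, 1, 0)   [1·136 + 0·123 = 136]
  row B: (123, 0, 1)   [0·136 + 1·123 = 123]
  136 = 1·123 + 13   → row C = row A − 1·row B = (13, 1, −1)   [check: 1·136 − 1·123 = 13]
  123 = 9·13 + 6   → row D = row B − 9·row C = (6, −9, 10)   [check: −9·136 + 10·123 = 6]
  13 = 2·6 + 1   → row E = row C − 2·row D = (1, 19, −21)   [check: 19·136 − 21·123 = 1]
  6 = 6·1 + 0   → remainder 0, stop. gcd = 1 (last nonzero row E).
The gcd is 1, so 123 is invertible mod 136. The last nonzero row gives 19·136 − 21·123 = 1, so t = −21. So 123^(−1) ≡ −21 ≡ 115 (mod 136). Verify: 123 · 115 = 14145 ≡ 1 (mod 136). ✓

Final answer: 123^(−1) ≡ 115 (mod 136)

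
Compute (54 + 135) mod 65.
59

Reduce the summands first: 135 ≡ 5 (mod 65), so 54 + 135 ≡ 54 + 5 (mod 65). 54 + 5 = 59; 59 = 0·65 + 59, so (54 + 135) mod 65 = 59.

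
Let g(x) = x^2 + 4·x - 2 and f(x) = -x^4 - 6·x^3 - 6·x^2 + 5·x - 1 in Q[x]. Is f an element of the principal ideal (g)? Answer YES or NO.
NO

In Q[x] the ideal (g) consists of all multiples of g, so f ∈ (g) iff g | f, i.e. iff the remainder of f on division by g is 0. Divide f by g (g is monic, so eliminate the leading term of the running remainder at each step):
  leading term -x^4: subtract (-x^2)·g(x) = -x^4 - 4·x^3 + 2·x^2, leaving -2·x^3 - 8·x^2 + 5·x - 1
  leading term -2·x^3: subtract (-2·x)·g(x) = -2·x^3 - 8·x^2 + 4·x, leaving x - 1
The remainder r(x) = x - 1 ≠ 0 (and deg r < deg g), so g ∤ f, i.e. f ∉ (g).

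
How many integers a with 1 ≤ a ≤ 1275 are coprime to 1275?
The number of a ∈ {1, ..., 1275} with gcd(a, 1275) = 1 is by definition Euler's totient φ(1275). φ is multiplicative, with φ(p^e) = p^e − p^(e−1). Factorise 1275 = 3 · 5^2 · 17. Then
  φ(1275) = (3 − 1) · (5^2 − 5^1) · (17 − 1) = 2 · 20 · 16 = 640.
So there are 640 such integers.

Final answer: 640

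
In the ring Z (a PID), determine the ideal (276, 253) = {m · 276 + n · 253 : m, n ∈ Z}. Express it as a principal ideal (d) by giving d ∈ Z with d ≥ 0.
(276, 253) = (23); d = 23

In the PID Z, (a, b) is generated by gcd(a, b). Compute gcd(276, 253) with the extended Euclidean algorithm, tracking rows (r, s, t) with s·276 + t·253 = r:
  row A: (276, 1, 0)   [1·276 + 0·253 = 276]
  row B: (253, 0, 1)   [0·276 + 1·253 = 253]
  276 = 1·253 + 23   → row C = row A − 1·row B = (23, 1, −1)   [check: 1·276 − 1·253 = 23]
  253 = 11·23 + 0   → remainder 0, stop. gcd = 23 (last nonzero row C).
So gcd(276, 253) = 23, with Bézout identity 1·276 − 1·253 = 23. Containment (⊇): the Bézout identity exhibits 23 as an element of (276, 253), giving (23) ⊆ (276, 253). Containment (⊆): since 23 | 276 and 23 | 253 (276 = 23·12, 253 = 23·11), every Z-linear combination of 276 and 253 is divisible by 23, so (276, 253) ⊆ (23). Therefore (276, 253) = (23), d = 23.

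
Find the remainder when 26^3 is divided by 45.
26

Use repeated squaring. Binary(3) = 11. Walk through the bits of the exponent 3 left-to-right: at each bit after the leading one, square the running value, then multiply by 26 if the bit is 1 (always reducing mod 45):
  bit 1 = 1 (leading): start with 26.
  bit 2 = 1: square 26^2 = 676 ≡ 1; bit is 1, so multiply 1·26 = 26 (mod 45).
Final value: 26^3 ≡ 26 (mod 45).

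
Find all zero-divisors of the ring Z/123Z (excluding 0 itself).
An element a ∈ Z/123Z (with a ≠ 0) is a zero-divisor iff gcd(a, 123) > 1 (because a is a unit precisely when gcd(a, n) = 1, and in Z/nZ every nonzero, non-unit element is a zero-divisor). Scan a = 1, ..., 122 and keep those with gcd(a, 123) > 1:
  gcd(3, 123) = 3, gcd(6, 123) = 3, gcd(9, 123) = 3, gcd(12, 123) = 3, gcd(15, 123) = 3, gcd(18, 123) = 3, gcd(21, 123) = 3, gcd(24, 123) = 3, gcd(27, 123) = 3, gcd(30, 123) = 3, gcd(33, 123) = 3, gcd(36, 123) = 3, gcd(39, 123) = 3, gcd(41, 123) = 41, gcd(42, 123) = 3, gcd(45, 123) = 3, gcd(48, 123) = 3, gcd(51, 123) = 3, gcd(54, 123) = 3, gcd(57, 123) = 3, gcd(60, 123) = 3, gcd(63, 123) = 3, gcd(66, 123) = 3, gcd(69, 123) = 3, gcd(72, 123) = 3, gcd(75, 123) = 3, gcd(78, 123) = 3, gcd(81, 123) = 3, gcd(82, 123) = 41, gcd(84, 123) = 3, gcd(87, 123) = 3, gcd(90, 123) = 3, gcd(93, 123) = 3, gcd(96, 123) = 3, gcd(99, 123) = 3, gcd(102, 123) = 3, gcd(105, 123) = 3, gcd(108, 123) = 3, gcd(111, 123) = 3, gcd(114, 123) = 3, gcd(117, 123) = 3, gcd(120, 123) = 3.
All other a ∈ {1, ..., 122} have gcd(a, 123) = 1 and are units. So the nonzero zero-divisors are exactly the 42 values of a appearing in this scan.

Final answer: nonzero zero-divisors of Z/123Z = {3, 6, 9, 12, 15, 18, 21, 24, 27, 30, 33, 36, 39, 41, 42, 45, 48, 51, 54, 57, 60, 63, 66, 69, 72, 75, 78, 81, 82, 84, 87, 90, 93, 96, 99, 102, 105, 108, 111, 114, 117, 120}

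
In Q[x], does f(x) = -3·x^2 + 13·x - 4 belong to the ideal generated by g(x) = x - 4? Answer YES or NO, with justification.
YES

In Q[x] the ideal (g) consists of all multiples of g, so f ∈ (g) iff g | f, i.e. iff the remainder of f on division by g is 0. Divide f by g (g is monic, so eliminate the leading term of the running remainder at each step):
  leading term -3·x^2: subtract (-3·x)·g(x) = -3·x^2 + 12·x, leaving x - 4
  leading term x: subtract (1)·g(x) = x - 4, leaving 0
The remainder is 0, so f(x) = g(x) · h(x) with h(x) = 1 - 3·x. Hence g | f, i.e. f ∈ (g).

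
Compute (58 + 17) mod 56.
19

Reduce the summands first: 58 ≡ 2 (mod 56), so 58 + 17 ≡ 2 + 17 (mod 56). 2 + 17 = 19; 19 = 0·56 + 19, so (58 + 17) mod 56 = 19.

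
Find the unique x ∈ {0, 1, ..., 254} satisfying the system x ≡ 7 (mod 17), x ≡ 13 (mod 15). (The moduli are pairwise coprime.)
x ≡ 58 (mod 255); the representative in [0, 255) is 58

The moduli 17, 15 are pairwise coprime, so by the CRT there is a unique solution mod 17·15 = 255.
Solve by successive substitution. Start with x ≡ 7 (mod 17).
  Combine with x ≡ 13 (mod 15): write x = 7 + 17·t and require 7 + 17·t ≡ 13 (mod 15), i.e. 17·t ≡ 13 − 7 ≡ 6 (mod 15). Since 17^(−1) ≡ 8 (mod 15) (17 ≡ 2 (mod 15)), t ≡ 8·6 ≡ 3 (mod 15). So x ≡ 7 + 17·3 = 58 (mod 255).
Unique solution in [0, 255): x = 58.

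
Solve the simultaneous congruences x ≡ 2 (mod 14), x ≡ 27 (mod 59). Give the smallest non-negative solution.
x ≡ 86 (mod 826); the representative in [0, 826) is 86

The moduli 14, 59 are pairwise coprime, so by the CRT there is a unique solution mod 14·59 = 826.
Solve by successive substitution. Start with x ≡ 2 (mod 14).
  Combine with x ≡ 27 (mod 59): write x = 2 + 14·t and require 2 + 14·t ≡ 27 (mod 59), i.e. 14·t ≡ 27 − 2 ≡ 25 (mod 59). Since 14^(−1) ≡ 38 (mod 59), t ≡ 38·25 ≡ 6 (mod 59). So x ≡ 2 + 14·6 = 86 (mod 826).
Unique solution in [0, 826): x = 86.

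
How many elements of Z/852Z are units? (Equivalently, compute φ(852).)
An element a ∈ Z/852Z is a unit iff gcd(a, 852) = 1, so the number of units is φ(852). φ is multiplicative, with φ(p^e) = p^e − p^(e−1). Factorise 852 = 2^2 · 3 · 71. Then
  φ(852) = (2^2 − 2^1) · (3 − 1) · (71 − 1) = 2 · 2 · 70 = 280.

Final answer: Z/852Z has φ(852) = 280 units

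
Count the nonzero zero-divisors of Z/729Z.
In Z/729Z each nonzero element is either a unit (gcd with 729 is 1) or a zero-divisor (gcd > 1). The number of units is φ(729): factorise 729 = 3^6, so φ(729) = (3^6 − 3^5) = 486 = 486. The nonzero elements number 729 − 1 = 728. Hence the nonzero zero-divisors number 728 − 486 = 242.

Final answer: Z/729Z has 242 nonzero zero-divisors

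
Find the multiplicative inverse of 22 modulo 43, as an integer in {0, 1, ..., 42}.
Apply the extended Euclidean algorithm to (43, 22), tracking rows (r, s, t) with s·43 + t·22 = r. Each division r_prev = q·r_cur + r_new produces the new row as (previous row) − q·(current row):
  row A: (43, 1, 0)   [1·43 + 0·22 = 43]
  row B: (22, 0, 1)   [0·43 + 1·22 = 22]
  43 = 1·22 + 21   → row C = row A − 1·row B = (21, 1, −1)   [check: 1·43 − 1·22 = 21]
  22 = 1·21 + 1   → row D = row B − 1·row C = (1, −1, 2)   [check: −1·43 + 2·22 = 1]
  21 = 21·1 + 0   → remainder 0, stop. gcd = 1 (last nonzero row D).
The gcd is 1, so 22 is invertible mod 43. The last nonzero row gives −1·43 + 2·22 = 1, so t = 2. So 22^(−1) ≡ 2 (mod 43). Verify: 22 · 2 = 44 ≡ 1 (mod 43). ✓

Final answer: 22^(−1) ≡ 2 (mod 43)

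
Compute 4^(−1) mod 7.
Apply the extended Euclidean algorithm to (7, 4), tracking rows (r, s, t) with s·7 + t·4 = r. Each division r_prev = q·r_cur + r_new produces the new row as (previous row) − q·(current row):
  row A: (7, 1, 0)   [1·7 + 0·4 = 7]
  row B: (4, 0, 1)   [0·7 + 1·4 = 4]
  7 = 1·4 + 3   → row C = row A − 1·row B = (3, 1, −1)   [check: 1·7 − 1·4 = 3]
  4 = 1·3 + 1   → row D = row B − 1·row C = (1, −1, 2)   [check: −1·7 + 2·4 = 1]
  3 = 3·1 + 0   → remainder 0, stop. gcd = 1 (last nonzero row D).
The gcd is 1, so 4 is invertible mod 7. The last nonzero row gives −1·7 + 2·4 = 1, so t = 2. So 4^(−1) ≡ 2 (mod 7). Verify: 4 · 2 = 8 ≡ 1 (mod 7). ✓

Final answer: 4^(−1) ≡ 2 (mod 7)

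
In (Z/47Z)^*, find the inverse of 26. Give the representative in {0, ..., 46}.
Apply the extended Euclidean algorithm to (47, 26), tracking rows (r, s, t) with s·47 + t·26 = r. Each division r_prev = q·r_cur + r_new produces the new row as (previous row) − q·(current row):
  row A: (47, 1, 0)   [1·47 + 0·26 = 47]
  row B: (26, 0, 1)   [0·47 + 1·26 = 26]
  47 = 1·26 + 21   → row C = row A − 1·row B = (21, 1, −1)   [check: 1·47 − 1·26 = 21]
  26 = 1·21 + 5   → row D = row B − 1·row C = (5, −1, 2)   [check: −1·47 + 2·26 = 5]
  21 = 4·5 + 1   → row E = row C − 4·row D = (1, 5, −9)   [check: 5·47 − 9·26 = 1]
  5 = 5·1 + 0   → remainder 0, stop. gcd = 1 (last nonzero row E).
The gcd is 1, so 26 is invertible mod 47. The last nonzero row gives 5·47 − 9·26 = 1, so t = −9. So 26^(−1) ≡ −9 ≡ 38 (mod 47). Verify: 26 · 38 = 988 ≡ 1 (mod 47). ✓

Final answer: 26^(−1) ≡ 38 (mod 47)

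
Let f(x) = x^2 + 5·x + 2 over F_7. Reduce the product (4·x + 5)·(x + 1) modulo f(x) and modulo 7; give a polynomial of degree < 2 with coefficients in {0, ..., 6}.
a · b ≡ 3·x + 4 (mod f(x))

Multiply as integer polynomials: a · b = 4·x^2 + 9·x + 5. Reducing coefficients mod 7: a · b ≡ 4·x^2 + 2·x + 5. Now divide by f(x) = x^2 + 5·x + 2 in F_7[x], eliminating the leading term at each step:
  leading term 4·x^2: subtract (4)·f(x) = 4·x^2 + 6·x + 1, leaving 3·x + 4 (coefficients mod 7)
The degree is now < 2, so this is the remainder. Hence a · b ≡ 3·x + 4 in F_7[x]/(f).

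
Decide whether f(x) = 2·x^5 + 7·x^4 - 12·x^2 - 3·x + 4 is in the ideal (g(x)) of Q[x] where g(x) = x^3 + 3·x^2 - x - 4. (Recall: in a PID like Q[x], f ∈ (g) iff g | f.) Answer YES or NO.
YES

In Q[x] the ideal (g) consists of all multiples of g, so f ∈ (g) iff g | f, i.e. iff the remainder of f on division by g is 0. Divide f by g (g is monic, so eliminate the leading term of the running remainder at each step):
  leading term 2·x^5: subtract (2·x^2)·g(x) = 2·x^5 + 6·x^4 - 2·x^3 - 8·x^2, leaving x^4 + 2·x^3 - 4·x^2 - 3·x + 4
  leading term x^4: subtract (x)·g(x) = x^4 + 3·x^3 - x^2 - 4·x, leaving -x^3 - 3·x^2 + x + 4
  leading term -x^3: subtract (-1)·g(x) = -x^3 - 3·x^2 + x + 4, leaving 0
The remainder is 0, so f(x) = g(x) · h(x) with h(x) = 2·x^2 + x - 1. Hence g | f, i.e. f ∈ (g).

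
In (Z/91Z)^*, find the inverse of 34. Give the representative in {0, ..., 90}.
34^(−1) ≡ 83 (mod 91)

Apply the extended Euclidean algorithm to (91, 34), tracking rows (r, s, t) with s·91 + t·34 = r. Each division r_prev = q·r_cur + r_new produces the new row as (previous row) − q·(current row):
  row A: (91, 1, 0)   [1·91 + 0·34 = 91]
  row B: (34, 0, 1)   [0·91 + 1·34 = 34]
  91 = 2·34 + 23   → row C = row A − 2·row B = (23, 1, −2)   [check: 1·91 − 2·34 = 23]
  34 = 1·23 + 11   → row D = row B − 1·row C = (11, −1, 3)   [check: −1·91 + 3·34 = 11]
  23 = 2·11 + 1   → row E = row C − 2·row D = (1, 3, −8)   [check: 3·91 − 8·34 = 1]
  11 = 11·1 + 0   → remainder 0, stop. gcd = 1 (last nonzero row E).
The gcd is 1, so 34 is invertible mod 91. The last nonzero row gives 3·91 − 8·34 = 1, so t = −8. So 34^(−1) ≡ −8 ≡ 83 (mod 91). Verify: 34 · 83 = 2822 ≡ 1 (mod 91). ✓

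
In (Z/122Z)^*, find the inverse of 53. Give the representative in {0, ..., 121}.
Apply the extended Euclidean algorithm to (122, 53), tracking rows (r, s, t) with s·122 + t·53 = r. Each division r_prev = q·r_cur + r_new produces the new row as (previous row) − q·(current row):
  row A: (122, 1, 0)   [1·122 + 0·53 = 122]
  row B: (53, 0, 1)   [0·122 + 1·53 = 53]
  122 = 2·53 + 16   → row C = row A − 2·row B = (16, 1, −2)   [check: 1·122 − 2·53 = 16]
  53 = 3·16 + 5   → row D = row B − 3·row C = (5, −3, 7)   [check: −3·122 + 7·53 = 5]
  16 = 3·5 + 1   → row E = row C − 3·row D = (1, 10, −23)   [check: 10·122 − 23·53 = 1]
  5 = 5·1 + 0   → remainder 0, stop. gcd = 1 (last nonzero row E).
The gcd is 1, so 53 is invertible mod 122. The last nonzero row gives 10·122 − 23·53 = 1, so t = −23. So 53^(−1) ≡ −23 ≡ 99 (mod 122). Verify: 53 · 99 = 5247 ≡ 1 (mod 122). ✓

Final answer: 53^(−1) ≡ 99 (mod 122)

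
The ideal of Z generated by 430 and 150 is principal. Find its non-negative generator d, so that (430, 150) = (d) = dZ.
In the PID Z, (a, b) is generated by gcd(a, b). Compute gcd(430, 150) with the extended Euclidean algorithm, tracking rows (r, s, t) with s·430 + t·150 = r:
  row A: (430, 1, 0)   [1·430 + 0·150 = 430]
  row B: (150, 0, 1)   [0·430 + 1·150 = 150]
  430 = 2·150 + 130   → row C = row A − 2·row B = (130, 1, −2)   [check: 1·430 − 2·150 = 130]
  150 = 1·130 + 20   → row D = row B − 1·row C = (20, −1, 3)   [check: −1·430 + 3·150 = 20]
  130 = 6·20 + 10   → row E = row C − 6·row D = (10, 7, −20)   [check: 7·430 − 20·150 = 10]
  20 = 2·10 + 0   → remainder 0, stop. gcd = 10 (last nonzero row E).
So gcd(430, 150) = 10, with Bézout identity 7·430 − 20·150 = 10. Containment (⊇): the Bézout identity exhibits 10 as an element of (430, 150), giving (10) ⊆ (430, 150). Containment (⊆): since 10 | 430 and 10 | 150 (430 = 10·43, 150 = 10·15), every Z-linear combination of 430 and 150 is divisible by 10, so (430, 150) ⊆ (10). Therefore (430, 150) = (10), d = 10.

Final answer: (430, 150) = (10); d = 10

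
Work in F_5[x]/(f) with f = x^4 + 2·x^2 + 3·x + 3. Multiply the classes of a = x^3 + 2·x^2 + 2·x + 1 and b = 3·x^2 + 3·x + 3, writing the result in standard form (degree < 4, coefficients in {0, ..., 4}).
Multiply as integer polynomials: a · b = 3·x^5 + 9·x^4 + 15·x^3 + 15·x^2 + 9·x + 3. Reducing coefficients mod 5: a · b ≡ 3·x^5 + 4·x^4 + 4·x + 3. Now divide by f(x) = x^4 + 2·x^2 + 3·x + 3 in F_5[x], eliminating the leading term at each step:
  leading term 3·x^5: subtract (3·x)·f(x) = 3·x^5 + x^3 + 4·x^2 + 4·x, leaving 4·x^4 + 4·x^3 + x^2 + 3 (coefficients mod 5)
  leading term 4·x^4: subtract (4)·f(x) = 4·x^4 + 3·x^2 + 2·x + 2, leaving 4·x^3 + 3·x^2 + 3·x + 1 (coefficients mod 5)
The degree is now < 4, so this is the remainder. Hence a · b ≡ 4·x^3 + 3·x^2 + 3·x + 1 in F_5[x]/(f).

Final answer: a · b ≡ 4·x^3 + 3·x^2 + 3·x + 1 (mod f(x))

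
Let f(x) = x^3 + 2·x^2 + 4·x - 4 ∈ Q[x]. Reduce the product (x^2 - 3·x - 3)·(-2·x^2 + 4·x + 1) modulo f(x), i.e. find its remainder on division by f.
a · b ≡ -25·x^2 - 79·x + 53 (mod f(x))

First multiply in Q[x] without reducing: a · b = -2·x^4 + 10·x^3 - 5·x^2 - 15·x - 3. Now divide by f(x) = x^3 + 2·x^2 + 4·x - 4, eliminating the leading term at each step:
  leading term -2·x^4: subtract (-2·x)·f(x) = -2·x^4 - 4·x^3 - 8·x^2 + 8·x, leaving 14·x^3 + 3·x^2 - 23·x - 3
  leading term 14·x^3: subtract (14)·f(x) = 14·x^3 + 28·x^2 + 56·x - 56, leaving -25·x^2 - 79·x + 53
The degree is now < 3, so this is the remainder. Hence a · b ≡ -25·x^2 - 79·x + 53 in Q[x]/(f).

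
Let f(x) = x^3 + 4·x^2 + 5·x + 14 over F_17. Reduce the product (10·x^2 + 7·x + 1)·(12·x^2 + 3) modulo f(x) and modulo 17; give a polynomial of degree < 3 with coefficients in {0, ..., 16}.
a · b ≡ 6·x^2 + 15·x + 5 (mod f(x))

Multiply as integer polynomials: a · b = 120·x^4 + 84·x^3 + 42·x^2 + 21·x + 3. Reducing coefficients mod 17: a · b ≡ x^4 + 16·x^3 + 8·x^2 + 4·x + 3. Now divide by f(x) = x^3 + 4·x^2 + 5·x + 14 in F_17[x], eliminating the leading term at each step:
  leading term x^4: subtract (x)·f(x) = x^4 + 4·x^3 + 5·x^2 + 14·x, leaving 12·x^3 + 3·x^2 + 7·x + 3 (coefficients mod 17)
  leading term 12·x^3: subtract (12)·f(x) = 12·x^3 + 14·x^2 + 9·x + 15, leaving 6·x^2 + 15·x + 5 (coefficients mod 17)
The degree is now < 3, so this is the remainder. Hence a · b ≡ 6·x^2 + 15·x + 5 in F_17[x]/(f).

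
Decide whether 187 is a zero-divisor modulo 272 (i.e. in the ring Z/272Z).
YES

gcd(187, 272) = 17 > 1, so 187 is not a unit in Z/272Z. In Z/nZ every nonzero non-unit is a zero-divisor: explicitly, take b = 272/gcd = 16 ≠ 0 (mod 272); then 187·16 = 2992 = 11·272, i.e. 187·16 ≡ 0 (mod 272). So 187 is a zero-divisor.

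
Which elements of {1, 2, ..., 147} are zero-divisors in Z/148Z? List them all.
An element a ∈ Z/148Z (with a ≠ 0) is a zero-divisor iff gcd(a, 148) > 1 (because a is a unit precisely when gcd(a, n) = 1, and in Z/nZ every nonzero, non-unit element is a zero-divisor). Scan a = 1, ..., 147 and keep those with gcd(a, 148) > 1:
  gcd(2, 148) = 2, gcd(4, 148) = 4, gcd(6, 148) = 2, gcd(8, 148) = 4, gcd(10, 148) = 2, gcd(12, 148) = 4, gcd(14, 148) = 2, gcd(16, 148) = 4, gcd(18, 148) = 2, gcd(20, 148) = 4, gcd(22, 148) = 2, gcd(24, 148) = 4, gcd(26, 148) = 2, gcd(28, 148) = 4, gcd(30, 148) = 2, gcd(32, 148) = 4, gcd(34, 148) = 2, gcd(36, 148) = 4, gcd(37, 148) = 37, gcd(38, 148) = 2, gcd(40, 148) = 4, gcd(42, 148) = 2, gcd(44, 148) = 4, gcd(46, 148) = 2, gcd(48, 148) = 4, gcd(50, 148) = 2, gcd(52, 148) = 4, gcd(54, 148) = 2, gcd(56, 148) = 4, gcd(58, 148) = 2, gcd(60, 148) = 4, gcd(62, 148) = 2, gcd(64, 148) = 4, gcd(66, 148) = 2, gcd(68, 148) = 4, gcd(70, 148) = 2, gcd(72, 148) = 4, gcd(74, 148) = 74, gcd(76, 148) = 4, gcd(78, 148) = 2, gcd(80, 148) = 4, gcd(82, 148) = 2, gcd(84, 148) = 4, gcd(86, 148) = 2, gcd(88, 148) = 4, gcd(90, 148) = 2, gcd(92, 148) = 4, gcd(94, 148) = 2, gcd(96, 148) = 4, gcd(98, 148) = 2, gcd(100, 148) = 4, gcd(102, 148) = 2, gcd(104, 148) = 4, gcd(106, 148) = 2, gcd(108, 148) = 4, gcd(110, 148) = 2, gcd(111, 148) = 37, gcd(112, 148) = 4, gcd(114, 148) = 2, gcd(116, 148) = 4, gcd(118, 148) = 2, gcd(120, 148) = 4, gcd(122, 148) = 2, gcd(124, 148) = 4, gcd(126, 148) = 2, gcd(128, 148) = 4, gcd(130, 148) = 2, gcd(132, 148) = 4, gcd(134, 148) = 2, gcd(136, 148) = 4, gcd(138, 148) = 2, gcd(140, 148) = 4, gcd(142, 148) = 2, gcd(144, 148) = 4, gcd(146, 148) = 2.
All other a ∈ {1, ..., 147} have gcd(a, 148) = 1 and are units. So the nonzero zero-divisors are exactly the 75 values of a appearing in this scan.

Final answer: nonzero zero-divisors of Z/148Z = {2, 4, 6, 8, 10, 12, 14, 16, 18, 20, 22, 24, 26, 28, 30, 32, 34, 36, 37, 38, 40, 42, 44, 46, 48, 50, 52, 54, 56, 58, 60, 62, 64, 66, 68, 70, 72, 74, 76, 78, 80, 82, 84, 86, 88, 90, 92, 94, 96, 98, 100, 102, 104, 106, 108, 110, 111, 112, 114, 116, 118, 120, 122, 124, 126, 128, 130, 132, 134, 136, 138, 140, 142, 144, 146}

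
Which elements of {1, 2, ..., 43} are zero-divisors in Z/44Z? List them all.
nonzero zero-divisors of Z/44Z = {2, 4, 6, 8, 10, 11, 12, 14, 16, 18, 20, 22, 24, 26, 28, 30, 32, 33, 34, 36, 38, 40, 42}

An element a ∈ Z/44Z (with a ≠ 0) is a zero-divisor iff gcd(a, 44) > 1 (because a is a unit precisely when gcd(a, n) = 1, and in Z/nZ every nonzero, non-unit element is a zero-divisor). Scan a = 1, ..., 43 and keep those with gcd(a, 44) > 1:
  gcd(2, 44) = 2, gcd(4, 44) = 4, gcd(6, 44) = 2, gcd(8, 44) = 4, gcd(10, 44) = 2, gcd(11, 44) = 11, gcd(12, 44) = 4, gcd(14, 44) = 2, gcd(16, 44) = 4, gcd(18, 44) = 2, gcd(20, 44) = 4, gcd(22, 44) = 22, gcd(24, 44) = 4, gcd(26, 44) = 2, gcd(28, 44) = 4, gcd(30, 44) = 2, gcd(32, 44) = 4, gcd(33, 44) = 11, gcd(34, 44) = 2, gcd(36, 44) = 4, gcd(38, 44) = 2, gcd(40, 44) = 4, gcd(42, 44) = 2.
All other a ∈ {1, ..., 43} have gcd(a, 44) = 1 and are units. So the nonzero zero-divisors are exactly the 23 values of a appearing in this scan.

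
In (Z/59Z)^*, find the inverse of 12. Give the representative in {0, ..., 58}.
Apply the extended Euclidean algorithm to (59, 12), tracking rows (r, s, t) with s·59 + t·12 = r. Each division r_prev = q·r_cur + r_new produces the new row as (previous row) − q·(current row):
  row A: (59, 1, 0)   [1·59 + 0·12 = 59]
  row B: (12, 0, 1)   [0·59 + 1·12 = 12]
  59 = 4·12 + 11   → row C = row A − 4·row B = (11, 1, −4)   [check: 1·59 − 4·12 = 11]
  12 = 1·11 + 1   → row D = row B − 1·row C = (1, −1, 5)   [check: −1·59 + 5·12 = 1]
  11 = 11·1 + 0   → remainder 0, stop. gcd = 1 (last nonzero row D).
The gcd is 1, so 12 is invertible mod 59. The last nonzero row gives −1·59 + 5·12 = 1, so t = 5. So 12^(−1) ≡ 5 (mod 59). Verify: 12 · 5 = 60 ≡ 1 (mod 59). ✓

Final answer: 12^(−1) ≡ 5 (mod 59)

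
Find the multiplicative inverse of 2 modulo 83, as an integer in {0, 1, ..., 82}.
2^(−1) ≡ 42 (mod 83)

Apply the extended Euclidean algorithm to (83, 2), tracking rows (r, s, t) with s·83 + t·2 = r. Each division r_prev = q·r_cur + r_new produces the new row as (previous row) − q·(current row):
  row A: (83, 1, 0)   [1·83 + 0·2 = 83]
  row B: (2, 0, 1)   [0·83 + 1·2 = 2]
  83 = 41·2 + 1   → row C = row A − 41·row B = (1, 1, −41)   [check: 1·83 − 41·2 = 1]
  2 = 2·1 + 0   → remainder 0, stop. gcd = 1 (last nonzero row C).
The gcd is 1, so 2 is invertible mod 83. The last nonzero row gives 1·83 − 41·2 = 1, so t = −41. So 2^(−1) ≡ −41 ≡ 42 (mod 83). Verify: 2 · 42 = 84 ≡ 1 (mod 83). ✓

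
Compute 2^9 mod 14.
8

Use repeated squaring. Binary(9) = 1001. Walk through the bits of the exponent 9 left-to-right: at each bit after the leading one, square the running value, then multiply by 2 if the bit is 1 (always reducing mod 14):
  bit 1 = 1 (leading): start with 2.
  bit 2 = 0: square 2^2 = 4 (mod 14).
  bit 3 = 0: square 4^2 = 16 ≡ 2 (mod 14).
  bit 4 = 1: square 2^2 = 4; bit is 1, so multiply 4·2 = 8 (mod 14).
Final value: 2^9 ≡ 8 (mod 14).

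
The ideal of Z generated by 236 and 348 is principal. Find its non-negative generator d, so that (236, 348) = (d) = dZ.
In the PID Z, (a, b) is generated by gcd(a, b). Compute gcd(348, 236) with the extended Euclidean algorithm, tracking rows (r, s, t) with s·348 + t·236 = r:
  row A: (348, 1, 0)   [1·348 + 0·236 = 348]
  row B: (236, 0, 1)   [0·348 + 1·236 = 236]
  348 = 1·236 + 112   → row C = row A − 1·row B = (112, 1, −1)   [check: 1·348 − 1·236 = 112]
  236 = 2·112 + 12   → row D = row B − 2·row C = (12, −2, 3)   [check: −2·348 + 3·236 = 12]
  112 = 9·12 + 4   → row E = row C − 9·row D = (4, 19, −28)   [check: 19·348 − 28·236 = 4]
  12 = 3·4 + 0   → remainder 0, stop. gcd = 4 (last nonzero row E).
So gcd(236, 348) = 4, with Bézout identity 19·348 − 28·236 = 4. Containment (⊇): the Bézout identity exhibits 4 as an element of (236, 348), giving (4) ⊆ (236, 348). Containment (⊆): since 4 | 236 and 4 | 348 (236 = 4·59, 348 = 4·87), every Z-linear combination of 236 and 348 is divisible by 4, so (236, 348) ⊆ (4). Therefore (236, 348) = (4), d = 4.

Final answer: (236, 348) = (4); d = 4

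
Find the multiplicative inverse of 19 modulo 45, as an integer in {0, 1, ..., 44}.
Apply the extended Euclidean algorithm to (45, 19), tracking rows (r, s, t) with s·45 + t·19 = r. Each division r_prev = q·r_cur + r_new produces the new row as (previous row) − q·(current row):
  row A: (45, 1, 0)   [1·45 + 0·19 = 45]
  row B: (19, 0, 1)   [0·45 + 1·19 = 19]
  45 = 2·19 + 7   → row C = row A − 2·row B = (7, 1, −2)   [check: 1·45 − 2·19 = 7]
  19 = 2·7 + 5   → row D = row B − 2·row C = (5, −2, 5)   [check: −2·45 + 5·19 = 5]
  7 = 1·5 + 2   → row E = row C − 1·row D = (2, 3, −7)   [check: 3·45 − 7·19 = 2]
  5 = 2·2 + 1   → row F = row D − 2·row E = (1, −8, 19)   [check: −8·45 + 19·19 = 1]
  2 = 2·1 + 0   → remainder 0, stop. gcd = 1 (last nonzero row F).
The gcd is 1, so 19 is invertible mod 45. The last nonzero row gives −8·45 + 19·19 = 1, so t = 19. So 19^(−1) ≡ 19 (mod 45). Verify: 19 · 19 = 361 ≡ 1 (mod 45). ✓

Final answer: 19^(−1) ≡ 19 (mod 45)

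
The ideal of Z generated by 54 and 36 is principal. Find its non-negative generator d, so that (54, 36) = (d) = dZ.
(54, 36) = (18); d = 18

In the PID Z, (a, b) is generated by gcd(a, b). Compute gcd(54, 36) with the extended Euclidean algorithm, tracking rows (r, s, t) with s·54 + t·36 = r:
  row A: (54, 1, 0)   [1·54 + 0·36 = 54]
  row B: (36, 0, 1)   [0·54 + 1·36 = 36]
  54 = 1·36 + 18   → row C = row A − 1·row B = (18, 1, −1)   [check: 1·54 − 1·36 = 18]
  36 = 2·18 + 0   → remainder 0, stop. gcd = 18 (last nonzero row C).
So gcd(54, 36) = 18, with Bézout identity 1·54 − 1·36 = 18. Containment (⊇): the Bézout identity exhibits 18 as an element of (54, 36), giving (18) ⊆ (54, 36). Containment (⊆): since 18 | 54 and 18 | 36 (54 = 18·3, 36 = 18·2), every Z-linear combination of 54 and 36 is divisible by 18, so (54, 36) ⊆ (18). Therefore (54, 36) = (18), d = 18.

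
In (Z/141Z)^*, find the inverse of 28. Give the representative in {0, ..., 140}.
28^(−1) ≡ 136 (mod 141)

Apply the extended Euclidean algorithm to (141, 28), tracking rows (r, s, t) with s·141 + t·28 = r. Each division r_prev = q·r_cur + r_new produces the new row as (previous row) − q·(current row):
  row A: (141, 1, 0)   [1·141 + 0·28 = 141]
  row B: (28, 0, 1)   [0·141 + 1·28 = 28]
  141 = 5·28 + 1   → row C = row A − 5·row B = (1, 1, −5)   [check: 1·141 − 5·28 = 1]
  28 = 28·1 + 0   → remainder 0, stop. gcd = 1 (last nonzero row C).
The gcd is 1, so 28 is invertible mod 141. The last nonzero row gives 1·141 − 5·28 = 1, so t = −5. So 28^(−1) ≡ −5 ≡ 136 (mod 141). Verify: 28 · 136 = 3808 ≡ 1 (mod 141). ✓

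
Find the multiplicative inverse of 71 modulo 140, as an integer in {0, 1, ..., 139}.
71^(−1) ≡ 71 (mod 140)

Apply the extended Euclidean algorithm to (140, 71), tracking rows (r, s, t) with s·140 + t·71 = r. Each division r_prev = q·r_cur + r_new produces the new row as (previous row) − q·(current row):
  row A: (140, 1, 0)   [1·140 + 0·71 = 140]
  row B: (71, 0, 1)   [0·140 + 1·71 = 71]
  140 = 1·71 + 69   → row C = row A − 1·row B = (69, 1, −1)   [check: 1·140 − 1·71 = 69]
  71 = 1·69 + 2   → row D = row B − 1·row C = (2, −1, 2)   [check: −1·140 + 2·71 = 2]
  69 = 34·2 + 1   → row E = row C − 34·row D = (1, 35, −69)   [check: 35·140 − 69·71 = 1]
  2 = 2·1 + 0   → remainder 0, stop. gcd = 1 (last nonzero row E).
The gcd is 1, so 71 is invertible mod 140. The last nonzero row gives 35·140 − 69·71 = 1, so t = −69. So 71^(−1) ≡ −69 ≡ 71 (mod 140). Verify: 71 · 71 = 5041 ≡ 1 (mod 140). ✓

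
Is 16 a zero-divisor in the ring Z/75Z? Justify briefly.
NO

gcd(16, 75) = 1, so 16 is a unit in Z/75Z (it has a multiplicative inverse). A unit cannot be a zero-divisor: if 16·b ≡ 0 then multiplying both sides by 16^(−1) gives b ≡ 0. So 16 is not a zero-divisor.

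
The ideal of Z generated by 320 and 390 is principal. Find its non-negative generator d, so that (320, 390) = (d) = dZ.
In the PID Z, (a, b) is generated by gcd(a, b). Compute gcd(390, 320) with the extended Euclidean algorithm, tracking rows (r, s, t) with s·390 + t·320 = r:
  row A: (390, 1, 0)   [1·390 + 0·320 = 390]
  row B: (320, 0, 1)   [0·390 + 1·320 = 320]
  390 = 1·320 + 70   → row C = row A − 1·row B = (70, 1, −1)   [check: 1·390 − 1·320 = 70]
  320 = 4·70 + 40   → row D = row B − 4·row C = (40, −4, 5)   [check: −4·390 + 5·320 = 40]
  70 = 1·40 + 30   → row E = row C − 1·row D = (30, 5, −6)   [check: 5·390 − 6·320 = 30]
  40 = 1·30 + 10   → row F = row D − 1·row E = (10, −9, 11)   [check: −9·390 + 11·320 = 10]
  30 = 3·10 + 0   → remainder 0, stop. gcd = 10 (last nonzero row F).
So gcd(320, 390) = 10, with Bézout identity −9·390 + 11·320 = 10. Containment (⊇): the Bézout identity exhibits 10 as an element of (320, 390), giving (10) ⊆ (320, 390). Containment (⊆): since 10 | 320 and 10 | 390 (320 = 10·32, 390 = 10·39), every Z-linear combination of 320 and 390 is divisible by 10, so (320, 390) ⊆ (10). Therefore (320, 390) = (10), d = 10.

Final answer: (320, 390) = (10); d = 10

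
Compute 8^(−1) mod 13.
Apply the extended Euclidean algorithm to (13, 8), tracking rows (r, s, t) with s·13 + t·8 = r. Each division r_prev = q·r_cur + r_new produces the new row as (previous row) − q·(current row):
  row A: (13, 1, 0)   [1·13 + 0·8 = 13]
  row B: (8, 0, 1)   [0·13 + 1·8 = 8]
  13 = 1·8 + 5   → row C = row A − 1·row B = (5, 1, −1)   [check: 1·13 − 1·8 = 5]
  8 = 1·5 + 3   → row D = row B − 1·row C = (3, −1, 2)   [check: −1·13 + 2·8 = 3]
  5 = 1·3 + 2   → row E = row C − 1·row D = (2, 2, −3)   [check: 2·13 − 3·8 = 2]
  3 = 1·2 + 1   → row F = row D − 1·row E = (1, −3, 5)   [check: −3·13 + 5·8 = 1]
  2 = 2·1 + 0   → remainder 0, stop. gcd = 1 (last nonzero row F).
The gcd is 1, so 8 is invertible mod 13. The last nonzero row gives −3·13 + 5·8 = 1, so t = 5. So 8^(−1) ≡ 5 (mod 13). Verify: 8 · 5 = 40 ≡ 1 (mod 13). ✓

Final answer: 8^(−1) ≡ 5 (mod 13)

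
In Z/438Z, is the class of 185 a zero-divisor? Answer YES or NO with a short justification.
gcd(185, 438) = 1, so 185 is a unit in Z/438Z (it has a multiplicative inverse). A unit cannot be a zero-divisor: if 185·b ≡ 0 then multiplying both sides by 185^(−1) gives b ≡ 0. So 185 is not a zero-divisor.

Final answer: NO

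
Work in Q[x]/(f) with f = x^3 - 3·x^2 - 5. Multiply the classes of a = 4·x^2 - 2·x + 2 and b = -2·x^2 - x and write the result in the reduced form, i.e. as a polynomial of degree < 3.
First multiply in Q[x] without reducing: a · b = -8·x^4 - 2·x^2 - 2·x. Now divide by f(x) = x^3 - 3·x^2 - 5, eliminating the leading term at each step:
  leading term -8·x^4: subtract (-8·x)·f(x) = -8·x^4 + 24·x^3 + 40·x, leaving -24·x^3 - 2·x^2 - 42·x
  leading term -24·x^3: subtract (-24)·f(x) = -24·x^3 + 72·x^2 + 120, leaving -74·x^2 - 42·x - 120
The degree is now < 3, so this is the remainder. Hence a · b ≡ -74·x^2 - 42·x - 120 in Q[x]/(f).

Final answer: a · b ≡ -74·x^2 - 42·x - 120 (mod f(x))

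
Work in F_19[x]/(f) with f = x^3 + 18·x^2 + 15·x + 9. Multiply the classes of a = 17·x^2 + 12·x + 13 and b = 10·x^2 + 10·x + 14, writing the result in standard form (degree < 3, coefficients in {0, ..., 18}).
Multiply as integer polynomials: a · b = 170·x^4 + 290·x^3 + 488·x^2 + 298·x + 182. Reducing coefficients mod 19: a · b ≡ 18·x^4 + 5·x^3 + 13·x^2 + 13·x + 11. Now divide by f(x) = x^3 + 18·x^2 + 15·x + 9 in F_19[x], eliminating the leading term at each step:
  leading term 18·x^4: subtract (18·x)·f(x) = 18·x^4 + x^3 + 4·x^2 + 10·x, leaving 4·x^3 + 9·x^2 + 3·x + 11 (coefficients mod 19)
  leading term 4·x^3: subtract (4)·f(x) = 4·x^3 + 15·x^2 + 3·x + 17, leaving 13·x^2 + 13 (coefficients mod 19)
The degree is now < 3, so this is the remainder. Hence a · b ≡ 13·x^2 + 13 in F_19[x]/(f).

Final answer: a · b ≡ 13·x^2 + 13 (mod f(x))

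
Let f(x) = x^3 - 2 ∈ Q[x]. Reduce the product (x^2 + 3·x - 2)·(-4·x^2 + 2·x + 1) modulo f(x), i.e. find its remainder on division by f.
First multiply in Q[x] without reducing: a · b = -4·x^4 - 10·x^3 + 15·x^2 - x - 2. Now divide by f(x) = x^3 - 2, eliminating the leading term at each step:
  leading term -4·x^4: subtract (-4·x)·f(x) = -4·x^4 + 8·x, leaving -10·x^3 + 15·x^2 - 9·x - 2
  leading term -10·x^3: subtract (-10)·f(x) = 20 - 10·x^3, leaving 15·x^2 - 9·x - 22
The degree is now < 3, so this is the remainder. Hence a · b ≡ 15·x^2 - 9·x - 22 in Q[x]/(f).

Final answer: a · b ≡ 15·x^2 - 9·x - 22 (mod f(x))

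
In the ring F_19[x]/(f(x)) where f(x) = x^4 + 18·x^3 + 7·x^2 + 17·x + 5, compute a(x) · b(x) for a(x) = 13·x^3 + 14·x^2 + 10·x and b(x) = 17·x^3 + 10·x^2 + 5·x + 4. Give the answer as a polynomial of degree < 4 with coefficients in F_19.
Multiply as integer polynomials: a · b = 221·x^6 + 368·x^5 + 375·x^4 + 222·x^3 + 106·x^2 + 40·x. Reducing coefficients mod 19: a · b ≡ 12·x^6 + 7·x^5 + 14·x^4 + 13·x^3 + 11·x^2 + 2·x. Now divide by f(x) = x^4 + 18·x^3 + 7·x^2 + 17·x + 5 in F_19[x], eliminating the leading term at each step:
  leading term 12·x^6: subtract (12·x^2)·f(x) = 12·x^6 + 7·x^5 + 8·x^4 + 14·x^3 + 3·x^2, leaving 6·x^4 + 18·x^3 + 8·x^2 + 2·x (coefficients mod 19)
  leading term 6·x^4: subtract (6)·f(x) = 6·x^4 + 13·x^3 + 4·x^2 + 7·x + 11, leaving 5·x^3 + 4·x^2 + 14·x + 8 (coefficients mod 19)
The degree is now < 4, so this is the remainder. Hence a · b ≡ 5·x^3 + 4·x^2 + 14·x + 8 in F_19[x]/(f).

Final answer: a · b ≡ 5·x^3 + 4·x^2 + 14·x + 8 (mod f(x))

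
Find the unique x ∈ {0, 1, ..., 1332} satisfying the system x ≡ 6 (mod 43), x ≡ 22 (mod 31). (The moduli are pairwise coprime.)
x ≡ 952 (mod 1333); the representative in [0, 1333) is 952

The moduli 43, 31 are pairwise coprime, so by the CRT there is a unique solution mod 43·31 = 1333.
Solve by successive substitution. Start with x ≡ 6 (mod 43).
  Combine with x ≡ 22 (mod 31): write x = 6 + 43·t and require 6 + 43·t ≡ 22 (mod 31), i.e. 43·t ≡ 22 − 6 ≡ 16 (mod 31). Since 43^(−1) ≡ 13 (mod 31) (43 ≡ 12 (mod 31)), t ≡ 13·16 ≡ 22 (mod 31). So x ≡ 6 + 43·22 = 952 (mod 1333).
Unique solution in [0, 1333): x = 952.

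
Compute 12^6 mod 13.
1

Use repeated squaring. Binary(6) = 110. Walk through the bits of the exponent 6 left-to-right: at each bit after the leading one, square the running value, then multiply by 12 if the bit is 1 (always reducing mod 13):
  bit 1 = 1 (leading): start with 12.
  bit 2 = 1: square 12^2 = 144 ≡ 1; bit is 1, so multiply 1·12 = 12 (mod 13).
  bit 3 = 0: square 12^2 = 144 ≡ 1 (mod 13).
Final value: 12^6 ≡ 1 (mod 13).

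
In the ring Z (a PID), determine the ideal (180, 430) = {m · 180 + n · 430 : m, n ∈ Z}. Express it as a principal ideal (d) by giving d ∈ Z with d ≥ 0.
In the PID Z, (a, b) is generated by gcd(a, b). Compute gcd(430, 180) with the extended Euclidean algorithm, tracking rows (r, s, t) with s·430 + t·180 = r:
  row A: (430, 1, 0)   [1·430 + 0·180 = 430]
  row B: (180, 0, 1)   [0·430 + 1·180 = 180]
  430 = 2·180 + 70   → row C = row A − 2·row B = (70, 1, −2)   [check: 1·430 − 2·180 = 70]
  180 = 2·70 + 40   → row D = row B − 2·row C = (40, −2, 5)   [check: −2·430 + 5·180 = 40]
  70 = 1·40 + 30   → row E = row C − 1·row D = (30, 3, −7)   [check: 3·430 − 7·180 = 30]
  40 = 1·30 + 10   → row F = row D − 1·row E = (10, −5, 12)   [check: −5·430 + 12·180 = 10]
  30 = 3·10 + 0   → remainder 0, stop. gcd = 10 (last nonzero row F).
So gcd(180, 430) = 10, with Bézout identity −5·430 + 12·180 = 10. Containment (⊇): the Bézout identity exhibits 10 as an element of (180, 430), giving (10) ⊆ (180, 430). Containment (⊆): since 10 | 180 and 10 | 430 (180 = 10·18, 430 = 10·43), every Z-linear combination of 180 and 430 is divisible by 10, so (180, 430) ⊆ (10). Therefore (180, 430) = (10), d = 10.

Final answer: (180, 430) = (10); d = 10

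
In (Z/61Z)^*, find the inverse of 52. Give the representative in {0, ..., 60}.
52^(−1) ≡ 27 (mod 61)

Apply the extended Euclidean algorithm to (61, 52), tracking rows (r, s, t) with s·61 + t·52 = r. Each division r_prev = q·r_cur + r_new produces the new row as (previous row) − q·(current row):
  row A: (61, 1, 0)   [1·61 + 0·52 = 61]
  row B: (52, 0, 1)   [0·61 + 1·52 = 52]
  61 = 1·52 + 9   → row C = row A − 1·row B = (9, 1, −1)   [check: 1·61 − 1·52 = 9]
  52 = 5·9 + 7   → row D = row B − 5·row C = (7, −5, 6)   [check: −5·61 + 6·52 = 7]
  9 = 1·7 + 2   → row E = row C − 1·row D = (2, 6, −7)   [check: 6·61 − 7·52 = 2]
  7 = 3·2 + 1   → row F = row D − 3·row E = (1, −23, 27)   [check: −23·61 + 27·52 = 1]
  2 = 2·1 + 0   → remainder 0, stop. gcd = 1 (last nonzero row F).
The gcd is 1, so 52 is invertible mod 61. The last nonzero row gives −23·61 + 27·52 = 1, so t = 27. So 52^(−1) ≡ 27 (mod 61). Verify: 52 · 27 = 1404 ≡ 1 (mod 61). ✓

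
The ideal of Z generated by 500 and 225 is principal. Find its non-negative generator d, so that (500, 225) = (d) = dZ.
(500, 225) = (25); d = 25

In the PID Z, (a, b) is generated by gcd(a, b). Compute gcd(500, 225) with the extended Euclidean algorithm, tracking rows (r, s, t) with s·500 + t·225 = r:
  row A: (500, 1, 0)   [1·500 + 0·225 = 500]
  row B: (225, 0, 1)   [0·500 + 1·225 = 225]
  500 = 2·225 + 50   → row C = row A − 2·row B = (50, 1, −2)   [check: 1·500 − 2·225 = 50]
  225 = 4·50 + 25   → row D = row B − 4·row C = (25, −4, 9)   [check: −4·500 + 9·225 = 25]
  50 = 2·25 + 0   → remainder 0, stop. gcd = 25 (last nonzero row D).
So gcd(500, 225) = 25, with Bézout identity −4·500 + 9·225 = 25. Containment (⊇): the Bézout identity exhibits 25 as an element of (500, 225), giving (25) ⊆ (500, 225). Containment (⊆): since 25 | 500 and 25 | 225 (500 = 25·20, 225 = 25·9), every Z-linear combination of 500 and 225 is divisible by 25, so (500, 225) ⊆ (25). Therefore (500, 225) = (25), d = 25.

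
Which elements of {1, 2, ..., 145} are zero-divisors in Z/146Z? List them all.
nonzero zero-divisors of Z/146Z = {2, 4, 6, 8, 10, 12, 14, 16, 18, 20, 22, 24, 26, 28, 30, 32, 34, 36, 38, 40, 42, 44, 46, 48, 50, 52, 54, 56, 58, 60, 62, 64, 66, 68, 70, 72, 73, 74, 76, 78, 80, 82, 84, 86, 88, 90, 92, 94, 96, 98, 100, 102, 104, 106, 108, 110, 112, 114, 116, 118, 120, 122, 124, 126, 128, 130, 132, 134, 136, 138, 140, 142, 144}

An element a ∈ Z/146Z (with a ≠ 0) is a zero-divisor iff gcd(a, 146) > 1 (because a is a unit precisely when gcd(a, n) = 1, and in Z/nZ every nonzero, non-unit element is a zero-divisor). Scan a = 1, ..., 145 and keep those with gcd(a, 146) > 1:
  gcd(2, 146) = 2, gcd(4, 146) = 2, gcd(6, 146) = 2, gcd(8, 146) = 2, gcd(10, 146) = 2, gcd(12, 146) = 2, gcd(14, 146) = 2, gcd(16, 146) = 2, gcd(18, 146) = 2, gcd(20, 146) = 2, gcd(22, 146) = 2, gcd(24, 146) = 2, gcd(26, 146) = 2, gcd(28, 146) = 2, gcd(30, 146) = 2, gcd(32, 146) = 2, gcd(34, 146) = 2, gcd(36, 146) = 2, gcd(38, 146) = 2, gcd(40, 146) = 2, gcd(42, 146) = 2, gcd(44, 146) = 2, gcd(46, 146) = 2, gcd(48, 146) = 2, gcd(50, 146) = 2, gcd(52, 146) = 2, gcd(54, 146) = 2, gcd(56, 146) = 2, gcd(58, 146) = 2, gcd(60, 146) = 2, gcd(62, 146) = 2, gcd(64, 146) = 2, gcd(66, 146) = 2, gcd(68, 146) = 2, gcd(70, 146) = 2, gcd(72, 146) = 2, gcd(73, 146) = 73, gcd(74, 146) = 2, gcd(76, 146) = 2, gcd(78, 146) = 2, gcd(80, 146) = 2, gcd(82, 146) = 2, gcd(84, 146) = 2, gcd(86, 146) = 2, gcd(88, 146) = 2, gcd(90, 146) = 2, gcd(92, 146) = 2, gcd(94, 146) = 2, gcd(96, 146) = 2, gcd(98, 146) = 2, gcd(100, 146) = 2, gcd(102, 146) = 2, gcd(104, 146) = 2, gcd(106, 146) = 2, gcd(108, 146) = 2, gcd(110, 146) = 2, gcd(112, 146) = 2, gcd(114, 146) = 2, gcd(116, 146) = 2, gcd(118, 146) = 2, gcd(120, 146) = 2, gcd(122, 146) = 2, gcd(124, 146) = 2, gcd(126, 146) = 2, gcd(128, 146) = 2, gcd(130, 146) = 2, gcd(132, 146) = 2, gcd(134, 146) = 2, gcd(136, 146) = 2, gcd(138, 146) = 2, gcd(140, 146) = 2, gcd(142, 146) = 2, gcd(144, 146) = 2.
All other a ∈ {1, ..., 145} have gcd(a, 146) = 1 and are units. So the nonzero zero-divisors are exactly the 73 values of a appearing in this scan.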